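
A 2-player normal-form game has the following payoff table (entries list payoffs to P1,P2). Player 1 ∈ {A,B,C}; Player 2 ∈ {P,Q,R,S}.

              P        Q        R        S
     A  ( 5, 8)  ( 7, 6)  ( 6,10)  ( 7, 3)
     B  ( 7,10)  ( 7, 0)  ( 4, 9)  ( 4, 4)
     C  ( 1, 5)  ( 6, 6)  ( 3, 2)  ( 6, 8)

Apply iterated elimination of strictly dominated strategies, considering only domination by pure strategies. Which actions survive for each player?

P1 drop C (A beats it: P:5>1 Q:7>6 R:6>3 S:7>6)
P2 drop Q (P beats it: A:8>6 B:10>0)
P2 drop S (P beats it: A:8>3 B:10>4)
P1→{A,B} P2→{P,R}

Survivors P1:{A,B} P2:{P,R}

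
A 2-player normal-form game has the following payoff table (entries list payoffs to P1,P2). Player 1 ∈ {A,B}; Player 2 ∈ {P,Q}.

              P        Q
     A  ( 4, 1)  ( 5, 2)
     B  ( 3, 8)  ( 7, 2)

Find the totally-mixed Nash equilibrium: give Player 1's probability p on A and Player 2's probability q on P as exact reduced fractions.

P1 mixes 6/7 on A; P2 mixes 2/3 on P

P1 indiff ⇒ q·4+(1-q)·5 = q·3+(1-q)·7 ⇒ q(1) = (1-q)(2) ⇒ q = 2/3
P2 indiff ⇒ p·1+(1-p)·8 = p·2+(1-p)·2 ⇒ p(-1) = (1-p)(-6) ⇒ p = 6/7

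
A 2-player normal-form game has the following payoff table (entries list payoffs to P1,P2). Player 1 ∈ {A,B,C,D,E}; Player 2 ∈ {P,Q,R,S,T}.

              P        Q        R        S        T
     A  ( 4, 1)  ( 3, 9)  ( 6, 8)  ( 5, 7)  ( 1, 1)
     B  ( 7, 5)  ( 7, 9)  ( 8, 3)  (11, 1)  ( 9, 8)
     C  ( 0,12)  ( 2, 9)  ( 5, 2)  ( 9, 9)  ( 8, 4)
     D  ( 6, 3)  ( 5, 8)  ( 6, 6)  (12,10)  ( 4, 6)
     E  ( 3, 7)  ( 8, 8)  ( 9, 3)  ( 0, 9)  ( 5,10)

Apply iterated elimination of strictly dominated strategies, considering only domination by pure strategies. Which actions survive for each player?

P1 drop A (B beats it: P:7>4 Q:7>3 R:8>6 S:11>5 T:9>1)
P1 drop C (B beats it: P:7>0 Q:7>2 R:8>5 S:11>9 T:9>8)
P2 drop P (Q beats it: B:9>5 D:8>3 E:8>7)
P2 drop R (Q beats it: B:9>3 D:8>6 E:8>3)
P1→{B,D,E} P2→{Q,S,T}

Survivors P1:{B,D,E} P2:{Q,S,T}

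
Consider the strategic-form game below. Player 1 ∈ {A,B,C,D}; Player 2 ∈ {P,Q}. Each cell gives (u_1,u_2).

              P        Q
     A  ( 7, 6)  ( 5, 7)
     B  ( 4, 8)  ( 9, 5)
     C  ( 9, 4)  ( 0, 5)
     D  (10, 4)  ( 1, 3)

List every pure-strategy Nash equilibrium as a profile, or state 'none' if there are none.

PSNE = {(D,P)}

(A,P): not NE [P1→D gives 10>7; P2→Q gives 7>6]
(A,Q): not NE [P1→B gives 9>5]
(B,P): not NE [P1→D gives 10>4]
(B,Q): not NE [P2→P gives 8>5]
(C,P): not NE [P1→D gives 10>9; P2→Q gives 5>4]
(C,Q): not NE [P1→B gives 9>0]
(D,P): NE
(D,Q): not NE [P1→B gives 9>1; P2→P gives 4>3]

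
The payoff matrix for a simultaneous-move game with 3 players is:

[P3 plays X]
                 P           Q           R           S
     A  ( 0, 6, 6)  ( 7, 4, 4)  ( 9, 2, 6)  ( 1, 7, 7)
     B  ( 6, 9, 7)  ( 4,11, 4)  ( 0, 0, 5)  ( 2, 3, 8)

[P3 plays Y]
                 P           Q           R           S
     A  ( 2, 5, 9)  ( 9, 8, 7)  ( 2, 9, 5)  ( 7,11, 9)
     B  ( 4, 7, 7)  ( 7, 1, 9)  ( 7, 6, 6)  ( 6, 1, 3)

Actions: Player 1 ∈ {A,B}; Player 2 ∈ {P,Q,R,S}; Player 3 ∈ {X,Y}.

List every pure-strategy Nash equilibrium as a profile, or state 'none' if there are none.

Nash profiles: (A,S,Y), (B,P,Y)

(A,P,X): not NE [P1→B gives 6>0; P2→S gives 7>6; P3→Y gives 9>6]
(A,P,Y): not NE [P1→B gives 4>2; P2→S gives 11>5]
(A,Q,X): not NE [P2→S gives 7>4; P3→Y gives 7>4]
(A,Q,Y): not NE [P2→S gives 11>8]
(A,R,X): not NE [P2→S gives 7>2]
(A,R,Y): not NE [P1→B gives 7>2; P2→S gives 11>9; P3→X gives 6>5]
(A,S,X): not NE [P1→B gives 2>1; P3→Y gives 9>7]
(A,S,Y): NE
(B,P,X): not NE [P2→Q gives 11>9]
(B,P,Y): NE
(B,Q,X): not NE [P1→A gives 7>4; P3→Y gives 9>4]
(B,Q,Y): not NE [P1→A gives 9>7; P2→P gives 7>1]
(B,R,X): not NE [P1→A gives 9>0; P2→Q gives 11>0; P3→Y gives 6>5]
(B,R,Y): not NE [P2→P gives 7>6]
(B,S,X): not NE [P2→Q gives 11>3]
(B,S,Y): not NE [P1→A gives 7>6; P2→P gives 7>1; P3→X gives 8>3]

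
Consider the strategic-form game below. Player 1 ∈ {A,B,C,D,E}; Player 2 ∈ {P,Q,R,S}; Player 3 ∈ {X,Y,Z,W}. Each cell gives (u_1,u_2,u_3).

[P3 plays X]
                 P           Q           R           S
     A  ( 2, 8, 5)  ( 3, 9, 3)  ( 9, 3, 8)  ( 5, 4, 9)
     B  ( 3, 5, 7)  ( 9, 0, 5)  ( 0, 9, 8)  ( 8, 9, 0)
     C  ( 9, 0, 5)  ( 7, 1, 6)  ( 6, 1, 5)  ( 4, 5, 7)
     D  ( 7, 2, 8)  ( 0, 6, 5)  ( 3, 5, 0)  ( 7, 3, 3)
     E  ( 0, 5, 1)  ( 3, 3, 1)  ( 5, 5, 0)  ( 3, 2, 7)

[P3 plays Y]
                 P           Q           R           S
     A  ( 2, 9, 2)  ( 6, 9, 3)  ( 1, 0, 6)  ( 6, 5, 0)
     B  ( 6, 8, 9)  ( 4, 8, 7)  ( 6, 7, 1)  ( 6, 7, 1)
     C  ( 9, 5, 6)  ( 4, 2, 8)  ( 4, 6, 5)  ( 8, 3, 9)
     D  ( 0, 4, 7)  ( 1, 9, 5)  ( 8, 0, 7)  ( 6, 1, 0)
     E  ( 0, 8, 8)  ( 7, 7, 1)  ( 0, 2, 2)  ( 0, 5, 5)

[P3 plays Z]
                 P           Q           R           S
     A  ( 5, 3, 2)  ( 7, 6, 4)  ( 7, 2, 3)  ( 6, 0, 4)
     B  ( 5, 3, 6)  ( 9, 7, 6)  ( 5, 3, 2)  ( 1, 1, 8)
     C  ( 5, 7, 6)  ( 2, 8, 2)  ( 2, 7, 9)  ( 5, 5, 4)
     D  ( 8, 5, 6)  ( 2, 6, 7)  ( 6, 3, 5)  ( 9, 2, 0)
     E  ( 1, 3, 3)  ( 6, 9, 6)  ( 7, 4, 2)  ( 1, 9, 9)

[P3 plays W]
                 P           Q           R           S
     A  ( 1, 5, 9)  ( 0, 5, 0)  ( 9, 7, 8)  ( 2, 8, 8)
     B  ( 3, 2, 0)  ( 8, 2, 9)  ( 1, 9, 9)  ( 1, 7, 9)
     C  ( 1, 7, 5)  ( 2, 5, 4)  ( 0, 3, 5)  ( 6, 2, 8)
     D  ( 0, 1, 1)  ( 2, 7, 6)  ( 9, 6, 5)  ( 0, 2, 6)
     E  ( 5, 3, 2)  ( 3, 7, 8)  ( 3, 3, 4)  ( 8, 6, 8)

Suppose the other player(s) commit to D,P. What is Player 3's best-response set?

u_3(X vs D,P) = 8
u_3(Y vs D,P) = 7
u_3(Z vs D,P) = 6
u_3(W vs D,P) = 1
max payoff 8 at {X}

BR_3 = {X}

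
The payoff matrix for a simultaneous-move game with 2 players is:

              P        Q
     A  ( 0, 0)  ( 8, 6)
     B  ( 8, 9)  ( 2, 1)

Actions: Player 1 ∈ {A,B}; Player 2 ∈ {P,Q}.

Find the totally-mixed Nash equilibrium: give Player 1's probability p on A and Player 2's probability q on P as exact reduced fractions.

p=4/7, q=3/7

P1 indiff ⇒ q·0+(1-q)·8 = q·8+(1-q)·2 ⇒ q(-8) = (1-q)(-6) ⇒ q = 3/7
P2 indiff ⇒ p·0+(1-p)·9 = p·6+(1-p)·1 ⇒ p(-6) = (1-p)(-8) ⇒ p = 4/7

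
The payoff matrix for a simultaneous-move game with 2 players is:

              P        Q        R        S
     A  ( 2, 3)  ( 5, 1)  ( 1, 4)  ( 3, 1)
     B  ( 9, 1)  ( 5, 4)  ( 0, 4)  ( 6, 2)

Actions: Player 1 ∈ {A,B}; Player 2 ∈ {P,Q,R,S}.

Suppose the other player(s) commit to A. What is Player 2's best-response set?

P2 best: {R}

u_2(P vs A) = 3
u_2(Q vs A) = 1
u_2(R vs A) = 4
u_2(S vs A) = 1
max payoff 4 at {R}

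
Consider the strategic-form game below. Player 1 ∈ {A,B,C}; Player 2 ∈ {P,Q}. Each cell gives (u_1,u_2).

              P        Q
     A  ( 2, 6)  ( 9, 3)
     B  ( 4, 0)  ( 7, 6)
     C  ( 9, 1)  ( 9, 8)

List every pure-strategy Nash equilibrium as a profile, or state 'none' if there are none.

PSNE = {(C,Q)}

(A,P): not NE [P1→C gives 9>2]
(A,Q): not NE [P2→P gives 6>3]
(B,P): not NE [P1→C gives 9>4; P2→Q gives 6>0]
(B,Q): not NE [P1→C gives 9>7]
(C,P): not NE [P2→Q gives 8>1]
(C,Q): NE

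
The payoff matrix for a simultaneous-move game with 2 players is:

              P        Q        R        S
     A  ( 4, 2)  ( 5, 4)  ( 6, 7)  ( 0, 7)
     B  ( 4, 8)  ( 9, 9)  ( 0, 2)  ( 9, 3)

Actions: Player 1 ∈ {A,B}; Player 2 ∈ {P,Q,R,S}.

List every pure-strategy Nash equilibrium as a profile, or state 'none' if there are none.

(A,P): not NE [P2→S gives 7>2]
(A,Q): not NE [P1→B gives 9>5; P2→S gives 7>4]
(A,R): NE
(A,S): not NE [P1→B gives 9>0]
(B,P): not NE [P2→Q gives 9>8]
(B,Q): NE
(B,R): not NE [P1→A gives 6>0; P2→Q gives 9>2]
(B,S): not NE [P2→Q gives 9>3]

PSNE = {(A,R), (B,Q)}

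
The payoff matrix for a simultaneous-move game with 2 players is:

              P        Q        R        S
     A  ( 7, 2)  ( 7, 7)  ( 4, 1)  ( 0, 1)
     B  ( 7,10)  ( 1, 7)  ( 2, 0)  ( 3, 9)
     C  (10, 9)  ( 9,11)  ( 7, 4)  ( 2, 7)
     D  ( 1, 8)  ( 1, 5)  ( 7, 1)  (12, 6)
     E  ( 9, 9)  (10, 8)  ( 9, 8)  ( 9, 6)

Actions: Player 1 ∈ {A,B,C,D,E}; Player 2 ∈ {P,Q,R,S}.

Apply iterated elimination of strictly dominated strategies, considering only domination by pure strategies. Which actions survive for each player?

IESDS → P1:{C,E} P2:{P,Q}

P1 drop A (C beats it: P:10>7 Q:9>7 R:7>4 S:2>0)
P1 drop B (E beats it: P:9>7 Q:10>1 R:9>2 S:9>3)
P2 drop R (P beats it: C:9>4 D:8>1 E:9>8)
P2 drop S (P beats it: C:9>7 D:8>6 E:9>6)
P1 drop D (C beats it: P:10>1 Q:9>1)
P1→{C,E} P2→{P,Q}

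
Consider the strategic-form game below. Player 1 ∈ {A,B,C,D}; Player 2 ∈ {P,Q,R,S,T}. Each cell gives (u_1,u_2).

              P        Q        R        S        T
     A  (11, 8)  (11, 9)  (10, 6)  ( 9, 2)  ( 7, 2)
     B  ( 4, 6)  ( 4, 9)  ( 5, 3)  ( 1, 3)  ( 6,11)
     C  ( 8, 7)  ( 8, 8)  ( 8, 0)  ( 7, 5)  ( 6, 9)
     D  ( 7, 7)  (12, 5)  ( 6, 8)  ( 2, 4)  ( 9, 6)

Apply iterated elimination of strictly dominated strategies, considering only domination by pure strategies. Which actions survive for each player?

Remaining: P1:{A,D} P2:{P,Q,R}

P1 drop B (A beats it: P:11>4 Q:11>4 R:10>5 S:9>1 T:7>6)
P1 drop C (A beats it: P:11>8 Q:11>8 R:10>8 S:9>7 T:7>6)
P2 drop S (P beats it: A:8>2 D:7>4)
P2 drop T (P beats it: A:8>2 D:7>6)
P1→{A,D} P2→{P,Q,R}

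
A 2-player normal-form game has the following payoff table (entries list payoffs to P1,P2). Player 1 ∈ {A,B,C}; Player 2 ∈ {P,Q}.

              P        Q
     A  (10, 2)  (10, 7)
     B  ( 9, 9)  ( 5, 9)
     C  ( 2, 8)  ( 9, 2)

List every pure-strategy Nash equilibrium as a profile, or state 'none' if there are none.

(A,P): not NE [P2→Q gives 7>2]
(A,Q): NE
(B,P): not NE [P1→A gives 10>9]
(B,Q): not NE [P1→A gives 10>5]
(C,P): not NE [P1→A gives 10>2]
(C,Q): not NE [P1→A gives 10>9; P2→P gives 8>2]

NE set: (A,Q)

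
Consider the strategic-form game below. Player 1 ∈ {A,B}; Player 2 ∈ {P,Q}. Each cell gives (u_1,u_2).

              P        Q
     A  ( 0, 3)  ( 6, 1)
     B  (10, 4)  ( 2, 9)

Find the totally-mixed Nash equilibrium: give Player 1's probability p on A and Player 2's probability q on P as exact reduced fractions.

P1 mixes 5/7 on A; P2 mixes 2/7 on P

P1 indiff ⇒ q·0+(1-q)·6 = q·10+(1-q)·2 ⇒ q(-10) = (1-q)(-4) ⇒ q = 2/7
P2 indiff ⇒ p·3+(1-p)·4 = p·1+(1-p)·9 ⇒ p(2) = (1-p)(5) ⇒ p = 5/7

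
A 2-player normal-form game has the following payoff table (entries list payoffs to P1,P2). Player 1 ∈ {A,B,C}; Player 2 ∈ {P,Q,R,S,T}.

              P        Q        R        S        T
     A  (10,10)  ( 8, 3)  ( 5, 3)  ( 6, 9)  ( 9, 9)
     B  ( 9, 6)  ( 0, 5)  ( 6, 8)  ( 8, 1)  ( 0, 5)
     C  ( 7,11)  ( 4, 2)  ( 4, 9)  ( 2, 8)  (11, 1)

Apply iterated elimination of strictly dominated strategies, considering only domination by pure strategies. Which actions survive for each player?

P2 drop Q (P beats it: A:10>3 B:6>5 C:11>2)
P2 drop S (P beats it: A:10>9 B:6>1 C:11>8)
P2 drop T (P beats it: A:10>9 B:6>5 C:11>1)
P1 drop C (A beats it: P:10>7 R:5>4)
P1→{A,B} P2→{P,R}

IESDS → P1:{A,B} P2:{P,R}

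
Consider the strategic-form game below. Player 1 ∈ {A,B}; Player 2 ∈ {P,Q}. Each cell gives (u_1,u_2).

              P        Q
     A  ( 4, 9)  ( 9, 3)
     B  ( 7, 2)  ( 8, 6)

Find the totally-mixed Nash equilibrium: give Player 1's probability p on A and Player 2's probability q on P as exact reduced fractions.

P1 indiff ⇒ q·4+(1-q)·9 = q·7+(1-q)·8 ⇒ q(-3) = (1-q)(-1) ⇒ q = 1/4
P2 indiff ⇒ p·9+(1-p)·2 = p·3+(1-p)·6 ⇒ p(6) = (1-p)(4) ⇒ p = 2/5

p=2/5, q=1/4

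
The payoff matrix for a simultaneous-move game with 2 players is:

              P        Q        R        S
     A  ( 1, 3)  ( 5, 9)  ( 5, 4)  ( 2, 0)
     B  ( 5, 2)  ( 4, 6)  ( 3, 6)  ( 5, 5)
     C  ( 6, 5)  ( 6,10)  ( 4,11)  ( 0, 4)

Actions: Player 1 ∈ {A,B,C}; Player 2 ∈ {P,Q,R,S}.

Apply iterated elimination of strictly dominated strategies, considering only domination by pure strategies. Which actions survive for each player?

P2 drop P (Q beats it: A:9>3 B:6>2 C:10>5)
P2 drop S (Q beats it: A:9>0 B:6>5 C:10>4)
P1 drop B (A beats it: Q:5>4 R:5>3)
P1→{A,C} P2→{Q,R}

IESDS → P1:{A,C} P2:{Q,R}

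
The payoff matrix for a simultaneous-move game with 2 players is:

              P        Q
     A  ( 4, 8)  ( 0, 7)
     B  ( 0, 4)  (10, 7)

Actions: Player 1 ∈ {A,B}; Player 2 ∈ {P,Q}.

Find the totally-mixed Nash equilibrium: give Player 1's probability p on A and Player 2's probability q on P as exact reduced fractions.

P1 mixes 3/4 on A; P2 mixes 5/7 on P

P1 indiff ⇒ q·4+(1-q)·0 = q·0+(1-q)·10 ⇒ q(4) = (1-q)(10) ⇒ q = 5/7
P2 indiff ⇒ p·8+(1-p)·4 = p·7+(1-p)·7 ⇒ p(1) = (1-p)(3) ⇒ p = 3/4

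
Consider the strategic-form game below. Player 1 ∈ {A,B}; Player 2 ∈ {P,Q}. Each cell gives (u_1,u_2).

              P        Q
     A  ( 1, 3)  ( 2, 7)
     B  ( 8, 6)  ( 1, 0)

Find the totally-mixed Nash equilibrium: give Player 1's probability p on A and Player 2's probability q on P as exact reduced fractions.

P1 indiff ⇒ q·1+(1-q)·2 = q·8+(1-q)·1 ⇒ q(-7) = (1-q)(-1) ⇒ q = 1/8
P2 indiff ⇒ p·3+(1-p)·6 = p·7+(1-p)·0 ⇒ p(-4) = (1-p)(-6) ⇒ p = 3/5

P1 mixes 3/5 on A; P2 mixes 1/8 on P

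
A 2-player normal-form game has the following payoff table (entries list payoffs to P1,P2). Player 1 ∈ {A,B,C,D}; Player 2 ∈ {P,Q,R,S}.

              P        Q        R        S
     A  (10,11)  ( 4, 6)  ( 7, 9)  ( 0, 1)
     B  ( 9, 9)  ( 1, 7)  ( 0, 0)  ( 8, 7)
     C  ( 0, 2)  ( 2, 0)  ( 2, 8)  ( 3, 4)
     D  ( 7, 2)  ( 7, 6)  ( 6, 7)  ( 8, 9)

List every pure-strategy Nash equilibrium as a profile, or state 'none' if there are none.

NE set: (A,P), (D,S)

(A,P): NE
(A,Q): not NE [P1→D gives 7>4; P2→P gives 11>6]
(A,R): not NE [P2→P gives 11>9]
(A,S): not NE [P1→D gives 8>0; P2→P gives 11>1]
(B,P): not NE [P1→A gives 10>9]
(B,Q): not NE [P1→D gives 7>1; P2→P gives 9>7]
(B,R): not NE [P1→A gives 7>0; P2→P gives 9>0]
(B,S): not NE [P2→P gives 9>7]
(C,P): not NE [P1→A gives 10>0; P2→R gives 8>2]
(C,Q): not NE [P1→D gives 7>2; P2→R gives 8>0]
(C,R): not NE [P1→A gives 7>2]
(C,S): not NE [P1→D gives 8>3; P2→R gives 8>4]
(D,P): not NE [P1→A gives 10>7; P2→S gives 9>2]
(D,Q): not NE [P2→S gives 9>6]
(D,R): not NE [P1→A gives 7>6; P2→S gives 9>7]
(D,S): NE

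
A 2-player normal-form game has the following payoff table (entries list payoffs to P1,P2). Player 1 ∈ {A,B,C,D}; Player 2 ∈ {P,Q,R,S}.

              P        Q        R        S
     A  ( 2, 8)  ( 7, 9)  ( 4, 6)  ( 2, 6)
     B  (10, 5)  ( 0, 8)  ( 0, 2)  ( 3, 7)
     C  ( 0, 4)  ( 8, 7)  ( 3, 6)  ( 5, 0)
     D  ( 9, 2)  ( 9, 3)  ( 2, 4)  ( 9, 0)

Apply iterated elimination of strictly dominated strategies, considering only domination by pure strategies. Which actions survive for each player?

P2 drop P (Q beats it: A:9>8 B:8>5 C:7>4 D:3>2)
P1 drop B (C beats it: Q:8>0 R:3>0 S:5>3)
P2 drop S (Q beats it: A:9>6 C:7>0 D:3>0)
P1→{A,C,D} P2→{Q,R}

Survivors P1:{A,C,D} P2:{Q,R}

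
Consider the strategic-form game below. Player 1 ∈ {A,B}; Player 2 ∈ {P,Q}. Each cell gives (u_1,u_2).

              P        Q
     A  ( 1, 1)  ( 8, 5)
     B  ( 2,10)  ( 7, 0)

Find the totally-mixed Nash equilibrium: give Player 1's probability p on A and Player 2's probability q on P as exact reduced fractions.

P1 indiff ⇒ q·1+(1-q)·8 = q·2+(1-q)·7 ⇒ q(-1) = (1-q)(-1) ⇒ q = 1/2
P2 indiff ⇒ p·1+(1-p)·10 = p·5+(1-p)·0 ⇒ p(-4) = (1-p)(-10) ⇒ p = 5/7

P1 mixes 5/7 on A; P2 mixes 1/2 on P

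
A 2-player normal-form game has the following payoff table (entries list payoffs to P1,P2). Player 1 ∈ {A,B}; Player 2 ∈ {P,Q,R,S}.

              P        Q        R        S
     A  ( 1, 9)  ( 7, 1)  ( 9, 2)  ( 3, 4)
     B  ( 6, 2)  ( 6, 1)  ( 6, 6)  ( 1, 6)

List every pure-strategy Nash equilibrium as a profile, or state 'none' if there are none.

(A,P): not NE [P1→B gives 6>1]
(A,Q): not NE [P2→P gives 9>1]
(A,R): not NE [P2→P gives 9>2]
(A,S): not NE [P2→P gives 9>4]
(B,P): not NE [P2→S gives 6>2]
(B,Q): not NE [P1→A gives 7>6; P2→S gives 6>1]
(B,R): not NE [P1→A gives 9>6]
(B,S): not NE [P1→A gives 3>1]

No pure NE.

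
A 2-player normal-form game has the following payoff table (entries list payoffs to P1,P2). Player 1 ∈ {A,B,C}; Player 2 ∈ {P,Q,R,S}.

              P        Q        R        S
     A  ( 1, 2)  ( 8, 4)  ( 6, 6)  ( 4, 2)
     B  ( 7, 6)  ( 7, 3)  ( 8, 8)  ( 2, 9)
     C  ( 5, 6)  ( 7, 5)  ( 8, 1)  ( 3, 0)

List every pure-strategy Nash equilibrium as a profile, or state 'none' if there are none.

PSNE: ∅

(A,P): not NE [P1→B gives 7>1; P2→R gives 6>2]
(A,Q): not NE [P2→R gives 6>4]
(A,R): not NE [P1→C gives 8>6]
(A,S): not NE [P2→R gives 6>2]
(B,P): not NE [P2→S gives 9>6]
(B,Q): not NE [P1→A gives 8>7; P2→S gives 9>3]
(B,R): not NE [P2→S gives 9>8]
(B,S): not NE [P1→A gives 4>2]
(C,P): not NE [P1→B gives 7>5]
(C,Q): not NE [P1→A gives 8>7; P2→P gives 6>5]
(C,R): not NE [P2→P gives 6>1]
(C,S): not NE [P1→A gives 4>3; P2→P gives 6>0]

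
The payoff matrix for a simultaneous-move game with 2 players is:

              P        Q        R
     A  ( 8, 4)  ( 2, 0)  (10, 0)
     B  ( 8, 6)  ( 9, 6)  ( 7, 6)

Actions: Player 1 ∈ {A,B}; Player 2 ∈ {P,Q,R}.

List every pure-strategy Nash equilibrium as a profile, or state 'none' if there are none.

NE set: (A,P), (B,P), (B,Q)

(A,P): NE
(A,Q): not NE [P1→B gives 9>2; P2→P gives 4>0]
(A,R): not NE [P2→P gives 4>0]
(B,P): NE
(B,Q): NE
(B,R): not NE [P1→A gives 10>7]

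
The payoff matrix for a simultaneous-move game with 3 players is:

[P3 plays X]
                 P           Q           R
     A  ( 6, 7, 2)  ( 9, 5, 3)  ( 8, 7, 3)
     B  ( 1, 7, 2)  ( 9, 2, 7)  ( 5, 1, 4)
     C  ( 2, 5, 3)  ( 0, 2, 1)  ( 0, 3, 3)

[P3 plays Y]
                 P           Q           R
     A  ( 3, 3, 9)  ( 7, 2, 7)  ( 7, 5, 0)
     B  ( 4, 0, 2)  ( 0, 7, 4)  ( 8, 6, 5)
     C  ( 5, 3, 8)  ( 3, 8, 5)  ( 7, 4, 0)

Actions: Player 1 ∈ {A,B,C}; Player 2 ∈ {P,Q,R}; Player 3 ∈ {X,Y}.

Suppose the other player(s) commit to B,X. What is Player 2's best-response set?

u_2(P vs B,X) = 7
u_2(Q vs B,X) = 2
u_2(R vs B,X) = 1
max payoff 7 at {P}

P2 best: {P}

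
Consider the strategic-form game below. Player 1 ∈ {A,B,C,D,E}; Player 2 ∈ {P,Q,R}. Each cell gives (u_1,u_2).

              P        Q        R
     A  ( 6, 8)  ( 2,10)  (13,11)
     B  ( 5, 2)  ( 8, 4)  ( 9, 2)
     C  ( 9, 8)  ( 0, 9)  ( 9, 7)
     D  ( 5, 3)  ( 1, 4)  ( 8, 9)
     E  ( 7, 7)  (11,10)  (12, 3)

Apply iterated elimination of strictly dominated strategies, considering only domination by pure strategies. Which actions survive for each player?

IESDS → P1:{A,E} P2:{Q,R}

P1 drop B (E beats it: P:7>5 Q:11>8 R:12>9)
P1 drop D (A beats it: P:6>5 Q:2>1 R:13>8)
P2 drop P (Q beats it: A:10>8 C:9>8 E:10>7)
P1 drop C (A beats it: Q:2>0 R:13>9)
P1→{A,E} P2→{Q,R}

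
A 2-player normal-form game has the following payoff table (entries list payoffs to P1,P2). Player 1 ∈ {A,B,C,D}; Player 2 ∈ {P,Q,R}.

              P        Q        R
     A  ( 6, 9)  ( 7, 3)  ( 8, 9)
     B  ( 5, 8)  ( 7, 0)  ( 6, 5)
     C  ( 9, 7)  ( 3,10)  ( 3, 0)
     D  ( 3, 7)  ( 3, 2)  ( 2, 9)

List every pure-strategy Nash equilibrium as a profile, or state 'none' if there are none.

PSNE = {(A,R)}

(A,P): not NE [P1→C gives 9>6]
(A,Q): not NE [P2→R gives 9>3]
(A,R): NE
(B,P): not NE [P1→C gives 9>5]
(B,Q): not NE [P2→P gives 8>0]
(B,R): not NE [P1→A gives 8>6; P2→P gives 8>5]
(C,P): not NE [P2→Q gives 10>7]
(C,Q): not NE [P1→B gives 7>3]
(C,R): not NE [P1→A gives 8>3; P2→Q gives 10>0]
(D,P): not NE [P1→C gives 9>3; P2→R gives 9>7]
(D,Q): not NE [P1→B gives 7>3; P2→R gives 9>2]
(D,R): not NE [P1→A gives 8>2]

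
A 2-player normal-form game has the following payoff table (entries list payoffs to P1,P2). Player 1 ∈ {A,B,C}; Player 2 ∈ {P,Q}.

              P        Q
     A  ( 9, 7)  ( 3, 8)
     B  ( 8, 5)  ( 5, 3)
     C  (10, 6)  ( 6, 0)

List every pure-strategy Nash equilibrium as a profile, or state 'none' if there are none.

NE set: (C,P)

(A,P): not NE [P1→C gives 10>9; P2→Q gives 8>7]
(A,Q): not NE [P1→C gives 6>3]
(B,P): not NE [P1→C gives 10>8]
(B,Q): not NE [P1→C gives 6>5; P2→P gives 5>3]
(C,P): NE
(C,Q): not NE [P2→P gives 6>0]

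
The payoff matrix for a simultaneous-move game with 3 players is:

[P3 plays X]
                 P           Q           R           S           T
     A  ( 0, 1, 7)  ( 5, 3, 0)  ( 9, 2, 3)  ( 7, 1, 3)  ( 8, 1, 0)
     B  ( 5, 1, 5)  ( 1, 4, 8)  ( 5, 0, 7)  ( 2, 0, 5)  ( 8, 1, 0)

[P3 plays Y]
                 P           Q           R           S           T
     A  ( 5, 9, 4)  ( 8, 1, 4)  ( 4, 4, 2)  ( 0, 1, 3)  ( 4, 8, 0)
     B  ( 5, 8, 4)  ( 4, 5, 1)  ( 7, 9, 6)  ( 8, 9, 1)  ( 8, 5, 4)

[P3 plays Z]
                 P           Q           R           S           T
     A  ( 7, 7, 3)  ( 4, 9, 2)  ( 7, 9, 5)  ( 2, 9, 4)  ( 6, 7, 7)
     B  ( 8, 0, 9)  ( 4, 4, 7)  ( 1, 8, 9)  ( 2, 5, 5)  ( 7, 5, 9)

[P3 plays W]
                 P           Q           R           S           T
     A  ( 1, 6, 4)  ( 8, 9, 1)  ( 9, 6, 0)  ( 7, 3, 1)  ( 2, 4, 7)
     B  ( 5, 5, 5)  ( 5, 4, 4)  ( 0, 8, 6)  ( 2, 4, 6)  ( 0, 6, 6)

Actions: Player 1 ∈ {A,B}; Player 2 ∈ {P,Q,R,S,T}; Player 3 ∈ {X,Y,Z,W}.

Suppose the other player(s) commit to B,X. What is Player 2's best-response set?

u_2(P vs B,X) = 1
u_2(Q vs B,X) = 4
u_2(R vs B,X) = 0
u_2(S vs B,X) = 0
u_2(T vs B,X) = 1
max payoff 4 at {Q}

argmax u_2 = {Q}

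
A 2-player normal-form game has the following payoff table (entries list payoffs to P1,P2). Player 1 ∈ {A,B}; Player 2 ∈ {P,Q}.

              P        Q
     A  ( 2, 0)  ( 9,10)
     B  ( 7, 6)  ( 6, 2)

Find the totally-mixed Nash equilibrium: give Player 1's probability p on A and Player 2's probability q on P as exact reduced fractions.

p=2/7, q=3/8

P1 indiff ⇒ q·2+(1-q)·9 = q·7+(1-q)·6 ⇒ q(-5) = (1-q)(-3) ⇒ q = 3/8
P2 indiff ⇒ p·0+(1-p)·6 = p·10+(1-p)·2 ⇒ p(-10) = (1-p)(-4) ⇒ p = 2/7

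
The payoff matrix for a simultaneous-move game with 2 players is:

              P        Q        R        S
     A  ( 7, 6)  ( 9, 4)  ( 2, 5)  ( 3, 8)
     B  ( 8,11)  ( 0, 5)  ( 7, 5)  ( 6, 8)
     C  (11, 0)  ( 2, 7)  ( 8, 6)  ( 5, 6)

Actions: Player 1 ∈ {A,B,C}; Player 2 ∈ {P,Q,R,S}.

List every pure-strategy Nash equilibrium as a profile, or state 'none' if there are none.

PSNE: ∅

(A,P): not NE [P1→C gives 11>7; P2→S gives 8>6]
(A,Q): not NE [P2→S gives 8>4]
(A,R): not NE [P1→C gives 8>2; P2→S gives 8>5]
(A,S): not NE [P1→B gives 6>3]
(B,P): not NE [P1→C gives 11>8]
(B,Q): not NE [P1→A gives 9>0; P2→P gives 11>5]
(B,R): not NE [P1→C gives 8>7; P2→P gives 11>5]
(B,S): not NE [P2→P gives 11>8]
(C,P): not NE [P2→Q gives 7>0]
(C,Q): not NE [P1→A gives 9>2]
(C,R): not NE [P2→Q gives 7>6]
(C,S): not NE [P1→B gives 6>5; P2→Q gives 7>6]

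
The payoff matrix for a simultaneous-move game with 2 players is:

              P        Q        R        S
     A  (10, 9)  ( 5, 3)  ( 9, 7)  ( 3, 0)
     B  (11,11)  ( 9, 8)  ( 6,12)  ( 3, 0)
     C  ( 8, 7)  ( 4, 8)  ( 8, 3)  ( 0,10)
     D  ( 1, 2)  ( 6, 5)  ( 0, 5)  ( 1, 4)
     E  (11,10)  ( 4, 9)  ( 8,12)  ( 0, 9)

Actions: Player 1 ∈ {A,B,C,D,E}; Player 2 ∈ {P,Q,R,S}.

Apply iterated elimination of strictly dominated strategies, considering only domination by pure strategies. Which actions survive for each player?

Remaining: P1:{A,B,E} P2:{P,R}

P1 drop C (A beats it: P:10>8 Q:5>4 R:9>8 S:3>0)
P1 drop D (B beats it: P:11>1 Q:9>6 R:6>0 S:3>1)
P2 drop Q (P beats it: A:9>3 B:11>8 E:10>9)
P2 drop S (P beats it: A:9>0 B:11>0 E:10>9)
P1→{A,B,E} P2→{P,R}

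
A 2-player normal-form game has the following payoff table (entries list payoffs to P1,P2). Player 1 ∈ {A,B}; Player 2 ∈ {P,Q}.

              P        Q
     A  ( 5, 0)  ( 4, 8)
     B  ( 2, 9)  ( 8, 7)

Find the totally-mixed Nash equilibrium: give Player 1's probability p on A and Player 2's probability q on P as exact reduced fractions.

P1 mixes 1/5 on A; P2 mixes 4/7 on P

P1 indiff ⇒ q·5+(1-q)·4 = q·2+(1-q)·8 ⇒ q(3) = (1-q)(4) ⇒ q = 4/7
P2 indiff ⇒ p·0+(1-p)·9 = p·8+(1-p)·7 ⇒ p(-8) = (1-p)(-2) ⇒ p = 1/5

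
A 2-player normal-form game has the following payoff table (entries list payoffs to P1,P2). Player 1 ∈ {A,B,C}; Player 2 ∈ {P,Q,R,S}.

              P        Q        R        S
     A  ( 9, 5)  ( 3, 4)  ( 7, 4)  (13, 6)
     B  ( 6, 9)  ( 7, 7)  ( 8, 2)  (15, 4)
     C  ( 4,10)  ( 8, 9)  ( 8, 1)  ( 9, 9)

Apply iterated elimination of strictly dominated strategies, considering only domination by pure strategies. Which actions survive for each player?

IESDS → P1:{A,B} P2:{P,S}

P2 drop Q (P beats it: A:5>4 B:9>7 C:10>9)
P2 drop R (P beats it: A:5>4 B:9>2 C:10>1)
P1 drop C (A beats it: P:9>4 S:13>9)
P1→{A,B} P2→{P,S}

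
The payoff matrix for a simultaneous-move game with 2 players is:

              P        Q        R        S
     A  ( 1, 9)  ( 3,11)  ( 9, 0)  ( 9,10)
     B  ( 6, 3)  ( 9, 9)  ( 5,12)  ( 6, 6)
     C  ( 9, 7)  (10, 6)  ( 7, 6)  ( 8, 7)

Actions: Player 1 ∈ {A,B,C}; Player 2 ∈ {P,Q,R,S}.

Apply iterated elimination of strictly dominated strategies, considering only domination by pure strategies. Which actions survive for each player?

Survivors P1:{A,C} P2:{P,Q,S}

P1 drop B (C beats it: P:9>6 Q:10>9 R:7>5 S:8>6)
P2 drop R (P beats it: A:9>0 C:7>6)
P1→{A,C} P2→{P,Q,S}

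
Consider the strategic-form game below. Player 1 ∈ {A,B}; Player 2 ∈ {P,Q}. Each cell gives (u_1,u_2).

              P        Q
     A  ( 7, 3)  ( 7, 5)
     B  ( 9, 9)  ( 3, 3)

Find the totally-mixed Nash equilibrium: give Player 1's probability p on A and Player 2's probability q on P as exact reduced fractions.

p=3/4, q=2/3

P1 indiff ⇒ q·7+(1-q)·7 = q·9+(1-q)·3 ⇒ q(-2) = (1-q)(-4) ⇒ q = 2/3
P2 indiff ⇒ p·3+(1-p)·9 = p·5+(1-p)·3 ⇒ p(-2) = (1-p)(-6) ⇒ p = 3/4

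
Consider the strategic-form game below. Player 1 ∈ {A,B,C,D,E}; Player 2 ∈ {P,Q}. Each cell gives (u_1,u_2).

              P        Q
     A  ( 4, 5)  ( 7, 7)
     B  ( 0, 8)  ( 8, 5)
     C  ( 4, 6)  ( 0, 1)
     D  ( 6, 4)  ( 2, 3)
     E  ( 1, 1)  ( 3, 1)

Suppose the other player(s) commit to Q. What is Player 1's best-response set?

P1 best: {B}

u_1(A vs Q) = 7
u_1(B vs Q) = 8
u_1(C vs Q) = 0
u_1(D vs Q) = 2
u_1(E vs Q) = 3
max payoff 8 at {B}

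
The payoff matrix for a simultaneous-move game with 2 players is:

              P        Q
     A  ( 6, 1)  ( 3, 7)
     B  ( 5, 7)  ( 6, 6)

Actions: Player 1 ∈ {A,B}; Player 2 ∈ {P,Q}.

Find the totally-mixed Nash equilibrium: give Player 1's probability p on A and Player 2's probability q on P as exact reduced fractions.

P1 indiff ⇒ q·6+(1-q)·3 = q·5+(1-q)·6 ⇒ q(1) = (1-q)(3) ⇒ q = 3/4
P2 indiff ⇒ p·1+(1-p)·7 = p·7+(1-p)·6 ⇒ p(-6) = (1-p)(-1) ⇒ p = 1/7

(p,q) = (1/7, 3/4)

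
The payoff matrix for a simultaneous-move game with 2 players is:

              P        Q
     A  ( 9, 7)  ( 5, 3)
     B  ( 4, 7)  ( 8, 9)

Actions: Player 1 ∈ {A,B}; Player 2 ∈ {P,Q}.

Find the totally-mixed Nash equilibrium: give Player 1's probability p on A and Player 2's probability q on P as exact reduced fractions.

P1 indiff ⇒ q·9+(1-q)·5 = q·4+(1-q)·8 ⇒ q(5) = (1-q)(3) ⇒ q = 3/8
P2 indiff ⇒ p·7+(1-p)·7 = p·3+(1-p)·9 ⇒ p(4) = (1-p)(2) ⇒ p = 1/3

p=1/3, q=3/8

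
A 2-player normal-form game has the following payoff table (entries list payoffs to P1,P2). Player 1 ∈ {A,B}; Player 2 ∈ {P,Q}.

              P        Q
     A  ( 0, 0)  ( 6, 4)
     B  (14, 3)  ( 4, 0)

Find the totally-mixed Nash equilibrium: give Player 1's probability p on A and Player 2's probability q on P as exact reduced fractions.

P1 indiff ⇒ q·0+(1-q)·6 = q·14+(1-q)·4 ⇒ q(-14) = (1-q)(-2) ⇒ q = 1/8
P2 indiff ⇒ p·0+(1-p)·3 = p·4+(1-p)·0 ⇒ p(-4) = (1-p)(-3) ⇒ p = 3/7

P1 mixes 3/7 on A; P2 mixes 1/8 on P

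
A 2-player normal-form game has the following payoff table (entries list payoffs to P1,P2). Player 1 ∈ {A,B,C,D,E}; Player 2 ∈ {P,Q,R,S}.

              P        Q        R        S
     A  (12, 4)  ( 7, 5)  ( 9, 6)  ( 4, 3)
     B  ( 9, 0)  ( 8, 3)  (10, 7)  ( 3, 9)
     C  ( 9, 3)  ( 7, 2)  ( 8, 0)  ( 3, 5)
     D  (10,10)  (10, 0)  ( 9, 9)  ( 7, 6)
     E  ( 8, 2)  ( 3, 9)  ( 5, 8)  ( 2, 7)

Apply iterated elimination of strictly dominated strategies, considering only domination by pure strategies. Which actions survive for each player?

P1 drop C (D beats it: P:10>9 Q:10>7 R:9>8 S:7>3)
P1 drop E (A beats it: P:12>8 Q:7>3 R:9>5 S:4>2)
P2 drop Q (R beats it: A:6>5 B:7>3 D:9>0)
P1→{A,B,D} P2→{P,R,S}

Survivors P1:{A,B,D} P2:{P,R,S}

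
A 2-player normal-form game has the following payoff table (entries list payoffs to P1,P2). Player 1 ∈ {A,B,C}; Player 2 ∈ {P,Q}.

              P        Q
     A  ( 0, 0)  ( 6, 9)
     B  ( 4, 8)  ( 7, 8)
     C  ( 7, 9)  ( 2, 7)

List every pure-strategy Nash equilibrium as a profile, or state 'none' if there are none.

(A,P): not NE [P1→C gives 7>0; P2→Q gives 9>0]
(A,Q): not NE [P1→B gives 7>6]
(B,P): not NE [P1→C gives 7>4]
(B,Q): NE
(C,P): NE
(C,Q): not NE [P1→B gives 7>2; P2→P gives 9>7]

Nash profiles: (B,Q), (C,P)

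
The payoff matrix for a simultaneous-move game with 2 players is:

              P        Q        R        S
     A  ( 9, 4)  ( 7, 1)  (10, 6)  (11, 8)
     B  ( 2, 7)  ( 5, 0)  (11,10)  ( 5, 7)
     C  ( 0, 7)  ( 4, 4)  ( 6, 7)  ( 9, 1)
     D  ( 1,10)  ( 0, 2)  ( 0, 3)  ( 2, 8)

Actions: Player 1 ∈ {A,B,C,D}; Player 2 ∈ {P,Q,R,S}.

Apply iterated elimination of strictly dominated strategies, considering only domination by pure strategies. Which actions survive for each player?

P1 drop C (A beats it: P:9>0 Q:7>4 R:10>6 S:11>9)
P1 drop D (A beats it: P:9>1 Q:7>0 R:10>0 S:11>2)
P2 drop P (R beats it: A:6>4 B:10>7)
P2 drop Q (R beats it: A:6>1 B:10>0)
P1→{A,B} P2→{R,S}

Remaining: P1:{A,B} P2:{R,S}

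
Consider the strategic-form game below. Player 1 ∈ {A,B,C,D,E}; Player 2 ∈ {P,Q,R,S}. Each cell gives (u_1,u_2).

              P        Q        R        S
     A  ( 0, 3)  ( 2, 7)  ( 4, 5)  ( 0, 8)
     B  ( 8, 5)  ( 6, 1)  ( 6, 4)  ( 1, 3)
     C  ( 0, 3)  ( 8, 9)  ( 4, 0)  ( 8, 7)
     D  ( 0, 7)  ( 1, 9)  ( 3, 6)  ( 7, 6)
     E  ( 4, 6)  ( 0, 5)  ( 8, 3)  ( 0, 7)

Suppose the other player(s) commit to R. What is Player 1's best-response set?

argmax u_1 = {E}

u_1(A vs R) = 4
u_1(B vs R) = 6
u_1(C vs R) = 4
u_1(D vs R) = 3
u_1(E vs R) = 8
max payoff 8 at {E}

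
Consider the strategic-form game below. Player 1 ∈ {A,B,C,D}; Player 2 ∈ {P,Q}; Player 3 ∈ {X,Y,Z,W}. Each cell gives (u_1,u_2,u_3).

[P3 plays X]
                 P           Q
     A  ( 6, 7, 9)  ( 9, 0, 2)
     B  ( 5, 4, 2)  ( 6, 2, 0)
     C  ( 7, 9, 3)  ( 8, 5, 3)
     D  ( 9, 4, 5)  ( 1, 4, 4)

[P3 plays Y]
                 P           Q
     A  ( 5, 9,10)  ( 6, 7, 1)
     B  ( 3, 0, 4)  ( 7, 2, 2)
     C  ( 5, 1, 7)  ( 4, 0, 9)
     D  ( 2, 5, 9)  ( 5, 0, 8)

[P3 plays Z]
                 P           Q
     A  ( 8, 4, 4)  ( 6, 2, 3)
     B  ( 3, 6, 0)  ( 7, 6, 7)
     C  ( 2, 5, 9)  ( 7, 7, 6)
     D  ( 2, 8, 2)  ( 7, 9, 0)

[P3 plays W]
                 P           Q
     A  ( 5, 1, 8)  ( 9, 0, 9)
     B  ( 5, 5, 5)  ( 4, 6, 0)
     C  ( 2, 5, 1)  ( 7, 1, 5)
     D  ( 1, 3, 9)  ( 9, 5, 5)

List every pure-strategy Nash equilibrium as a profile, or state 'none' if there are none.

(A,P,X): not NE [P1→D gives 9>6; P3→Y gives 10>9]
(A,P,Y): NE
(A,P,Z): not NE [P3→Y gives 10>4]
(A,P,W): not NE [P3→Y gives 10>8]
(A,Q,X): not NE [P2→P gives 7>0; P3→W gives 9>2]
(A,Q,Y): not NE [P1→B gives 7>6; P2→P gives 9>7; P3→W gives 9>1]
(A,Q,Z): not NE [P1→D gives 7>6; P2→P gives 4>2; P3→W gives 9>3]
(A,Q,W): not NE [P2→P gives 1>0]
(B,P,X): not NE [P1→D gives 9>5; P3→W gives 5>2]
(B,P,Y): not NE [P1→C gives 5>3; P2→Q gives 2>0; P3→W gives 5>4]
(B,P,Z): not NE [P1→A gives 8>3; P3→W gives 5>0]
(B,P,W): not NE [P2→Q gives 6>5]
(B,Q,X): not NE [P1→A gives 9>6; P2→P gives 4>2; P3→Z gives 7>0]
(B,Q,Y): not NE [P3→Z gives 7>2]
(B,Q,Z): NE
(B,Q,W): not NE [P1→D gives 9>4; P3→Z gives 7>0]
(C,P,X): not NE [P1→D gives 9>7; P3→Z gives 9>3]
(C,P,Y): not NE [P3→Z gives 9>7]
(C,P,Z): not NE [P1→A gives 8>2; P2→Q gives 7>5]
(C,P,W): not NE [P1→B gives 5>2; P3→Z gives 9>1]
(C,Q,X): not NE [P1→A gives 9>8; P2→P gives 9>5; P3→Y gives 9>3]
(C,Q,Y): not NE [P1→B gives 7>4; P2→P gives 1>0]
(C,Q,Z): not NE [P3→Y gives 9>6]
(C,Q,W): not NE [P1→D gives 9>7; P2→P gives 5>1; P3→Y gives 9>5]
(D,P,X): not NE [P3→W gives 9>5]
(D,P,Y): not NE [P1→C gives 5>2]
(D,P,Z): not NE [P1→A gives 8>2; P2→Q gives 9>8; P3→W gives 9>2]
(D,P,W): not NE [P1→B gives 5>1; P2→Q gives 5>3]
(D,Q,X): not NE [P1→A gives 9>1; P3→Y gives 8>4]
(D,Q,Y): not NE [P1→B gives 7>5; P2→P gives 5>0]
(D,Q,Z): not NE [P3→Y gives 8>0]
(D,Q,W): not NE [P3→Y gives 8>5]

Nash profiles: (A,P,Y), (B,Q,Z)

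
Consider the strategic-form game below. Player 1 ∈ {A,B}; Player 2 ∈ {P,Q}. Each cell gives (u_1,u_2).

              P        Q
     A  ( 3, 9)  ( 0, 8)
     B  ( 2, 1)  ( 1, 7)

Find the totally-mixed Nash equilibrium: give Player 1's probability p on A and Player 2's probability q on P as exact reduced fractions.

P1 mixes 6/7 on A; P2 mixes 1/2 on P

P1 indiff ⇒ q·3+(1-q)·0 = q·2+(1-q)·1 ⇒ q(1) = (1-q)(1) ⇒ q = 1/2
P2 indiff ⇒ p·9+(1-p)·1 = p·8+(1-p)·7 ⇒ p(1) = (1-p)(6) ⇒ p = 6/7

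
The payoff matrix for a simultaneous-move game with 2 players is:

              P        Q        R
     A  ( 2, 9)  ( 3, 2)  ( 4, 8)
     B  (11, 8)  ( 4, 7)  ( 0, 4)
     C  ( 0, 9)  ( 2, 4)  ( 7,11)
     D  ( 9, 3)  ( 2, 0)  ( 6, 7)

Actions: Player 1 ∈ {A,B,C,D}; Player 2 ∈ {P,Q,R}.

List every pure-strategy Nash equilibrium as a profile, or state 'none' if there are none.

NE set: (B,P), (C,R)

(A,P): not NE [P1→B gives 11>2]
(A,Q): not NE [P1→B gives 4>3; P2→P gives 9>2]
(A,R): not NE [P1→C gives 7>4; P2→P gives 9>8]
(B,P): NE
(B,Q): not NE [P2→P gives 8>7]
(B,R): not NE [P1→C gives 7>0; P2→P gives 8>4]
(C,P): not NE [P1→B gives 11>0; P2→R gives 11>9]
(C,Q): not NE [P1→B gives 4>2; P2→R gives 11>4]
(C,R): NE
(D,P): not NE [P1→B gives 11>9; P2→R gives 7>3]
(D,Q): not NE [P1→B gives 4>2; P2→R gives 7>0]
(D,R): not NE [P1→C gives 7>6]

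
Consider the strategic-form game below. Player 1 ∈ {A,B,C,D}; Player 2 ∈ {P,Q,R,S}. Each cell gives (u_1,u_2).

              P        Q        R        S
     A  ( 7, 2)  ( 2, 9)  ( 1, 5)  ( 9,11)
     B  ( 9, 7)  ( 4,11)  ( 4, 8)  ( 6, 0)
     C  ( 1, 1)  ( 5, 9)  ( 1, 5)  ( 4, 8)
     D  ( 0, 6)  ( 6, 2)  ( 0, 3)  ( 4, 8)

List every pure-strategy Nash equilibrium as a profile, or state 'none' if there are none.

(A,P): not NE [P1→B gives 9>7; P2→S gives 11>2]
(A,Q): not NE [P1→D gives 6>2; P2→S gives 11>9]
(A,R): not NE [P1→B gives 4>1; P2→S gives 11>5]
(A,S): NE
(B,P): not NE [P2→Q gives 11>7]
(B,Q): not NE [P1→D gives 6>4]
(B,R): not NE [P2→Q gives 11>8]
(B,S): not NE [P1→A gives 9>6; P2→Q gives 11>0]
(C,P): not NE [P1→B gives 9>1; P2→Q gives 9>1]
(C,Q): not NE [P1→D gives 6>5]
(C,R): not NE [P1→B gives 4>1; P2→Q gives 9>5]
(C,S): not NE [P1→A gives 9>4; P2→Q gives 9>8]
(D,P): not NE [P1→B gives 9>0; P2→S gives 8>6]
(D,Q): not NE [P2→S gives 8>2]
(D,R): not NE [P1→B gives 4>0; P2→S gives 8>3]
(D,S): not NE [P1→A gives 9>4]

PSNE = {(A,S)}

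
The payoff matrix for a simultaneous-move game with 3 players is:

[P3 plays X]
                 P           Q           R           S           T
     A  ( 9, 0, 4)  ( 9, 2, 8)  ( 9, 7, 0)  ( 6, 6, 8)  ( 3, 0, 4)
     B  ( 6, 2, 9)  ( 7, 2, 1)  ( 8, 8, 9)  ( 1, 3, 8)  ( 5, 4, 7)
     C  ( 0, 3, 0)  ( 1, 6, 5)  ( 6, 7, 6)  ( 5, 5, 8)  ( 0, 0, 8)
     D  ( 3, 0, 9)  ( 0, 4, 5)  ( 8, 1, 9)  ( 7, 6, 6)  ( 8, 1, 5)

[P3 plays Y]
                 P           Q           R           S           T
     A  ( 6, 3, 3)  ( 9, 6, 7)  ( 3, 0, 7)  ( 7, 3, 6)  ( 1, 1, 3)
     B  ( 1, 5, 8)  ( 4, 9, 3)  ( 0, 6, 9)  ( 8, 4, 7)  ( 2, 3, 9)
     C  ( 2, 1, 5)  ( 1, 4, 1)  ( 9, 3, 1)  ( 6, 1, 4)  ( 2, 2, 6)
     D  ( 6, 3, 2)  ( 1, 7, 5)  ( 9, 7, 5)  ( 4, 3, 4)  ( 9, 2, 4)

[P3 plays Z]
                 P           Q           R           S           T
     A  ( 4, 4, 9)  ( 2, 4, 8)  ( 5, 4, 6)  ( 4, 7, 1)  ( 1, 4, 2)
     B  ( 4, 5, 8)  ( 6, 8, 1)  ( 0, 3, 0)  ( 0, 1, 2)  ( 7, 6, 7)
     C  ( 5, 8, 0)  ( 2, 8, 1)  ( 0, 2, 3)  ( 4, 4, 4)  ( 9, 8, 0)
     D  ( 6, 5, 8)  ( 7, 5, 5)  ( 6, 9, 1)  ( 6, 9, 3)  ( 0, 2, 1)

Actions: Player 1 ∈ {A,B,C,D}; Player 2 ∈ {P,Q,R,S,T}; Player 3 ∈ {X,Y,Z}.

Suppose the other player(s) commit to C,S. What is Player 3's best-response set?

u_3(X vs C,S) = 8
u_3(Y vs C,S) = 4
u_3(Z vs C,S) = 4
max payoff 8 at {X}

argmax u_3 = {X}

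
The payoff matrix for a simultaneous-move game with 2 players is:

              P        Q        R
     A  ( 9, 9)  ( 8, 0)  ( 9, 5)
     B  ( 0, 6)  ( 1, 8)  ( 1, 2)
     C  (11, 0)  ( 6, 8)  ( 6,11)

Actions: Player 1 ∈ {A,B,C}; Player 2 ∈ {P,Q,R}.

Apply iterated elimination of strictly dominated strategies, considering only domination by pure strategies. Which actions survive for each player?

Remaining: P1:{A,C} P2:{P,R}

P1 drop B (A beats it: P:9>0 Q:8>1 R:9>1)
P2 drop Q (R beats it: A:5>0 C:11>8)
P1→{A,C} P2→{P,R}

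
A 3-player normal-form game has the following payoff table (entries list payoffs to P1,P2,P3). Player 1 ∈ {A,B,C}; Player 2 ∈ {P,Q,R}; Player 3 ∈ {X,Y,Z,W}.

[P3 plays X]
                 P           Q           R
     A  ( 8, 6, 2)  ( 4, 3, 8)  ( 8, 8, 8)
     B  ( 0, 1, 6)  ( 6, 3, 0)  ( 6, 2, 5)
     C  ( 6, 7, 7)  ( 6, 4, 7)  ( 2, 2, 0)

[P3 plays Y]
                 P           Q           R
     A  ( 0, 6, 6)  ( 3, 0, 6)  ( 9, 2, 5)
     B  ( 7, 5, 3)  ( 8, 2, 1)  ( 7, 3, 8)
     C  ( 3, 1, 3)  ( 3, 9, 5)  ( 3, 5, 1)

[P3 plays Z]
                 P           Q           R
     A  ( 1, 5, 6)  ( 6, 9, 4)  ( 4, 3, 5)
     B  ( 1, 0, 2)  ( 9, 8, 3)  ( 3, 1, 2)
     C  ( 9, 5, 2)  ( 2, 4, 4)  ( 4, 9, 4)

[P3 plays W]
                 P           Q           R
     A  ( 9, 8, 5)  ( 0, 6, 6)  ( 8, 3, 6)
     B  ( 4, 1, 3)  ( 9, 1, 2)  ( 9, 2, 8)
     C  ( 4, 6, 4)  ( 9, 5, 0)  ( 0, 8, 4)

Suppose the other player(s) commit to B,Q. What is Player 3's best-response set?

BR_3 = {Z}

u_3(X vs B,Q) = 0
u_3(Y vs B,Q) = 1
u_3(Z vs B,Q) = 3
u_3(W vs B,Q) = 2
max payoff 3 at {Z}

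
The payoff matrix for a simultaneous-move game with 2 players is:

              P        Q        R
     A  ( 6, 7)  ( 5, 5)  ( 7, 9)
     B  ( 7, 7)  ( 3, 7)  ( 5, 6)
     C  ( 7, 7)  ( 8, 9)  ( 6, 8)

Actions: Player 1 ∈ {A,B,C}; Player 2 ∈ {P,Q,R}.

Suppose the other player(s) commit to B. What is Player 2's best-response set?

P2 best: {P,Q}

u_2(P vs B) = 7
u_2(Q vs B) = 7
u_2(R vs B) = 6
max payoff 7 at {P,Q}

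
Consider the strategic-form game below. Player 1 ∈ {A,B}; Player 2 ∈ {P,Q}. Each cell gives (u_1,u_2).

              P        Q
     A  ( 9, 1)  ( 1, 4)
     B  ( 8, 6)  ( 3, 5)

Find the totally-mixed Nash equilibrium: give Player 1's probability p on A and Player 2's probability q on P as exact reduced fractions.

P1 indiff ⇒ q·9+(1-q)·1 = q·8+(1-q)·3 ⇒ q(1) = (1-q)(2) ⇒ q = 2/3
P2 indiff ⇒ p·1+(1-p)·6 = p·4+(1-p)·5 ⇒ p(-3) = (1-p)(-1) ⇒ p = 1/4

(p,q) = (1/4, 2/3)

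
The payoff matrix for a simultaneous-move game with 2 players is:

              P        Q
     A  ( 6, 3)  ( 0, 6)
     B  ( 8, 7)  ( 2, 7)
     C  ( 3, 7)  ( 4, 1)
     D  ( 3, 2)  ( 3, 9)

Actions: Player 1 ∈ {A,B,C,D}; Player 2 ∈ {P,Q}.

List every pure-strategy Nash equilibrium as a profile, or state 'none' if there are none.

NE set: (B,P)

(A,P): not NE [P1→B gives 8>6; P2→Q gives 6>3]
(A,Q): not NE [P1→C gives 4>0]
(B,P): NE
(B,Q): not NE [P1→C gives 4>2]
(C,P): not NE [P1→B gives 8>3]
(C,Q): not NE [P2→P gives 7>1]
(D,P): not NE [P1→B gives 8>3; P2→Q gives 9>2]
(D,Q): not NE [P1→C gives 4>3]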